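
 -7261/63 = - 7261/63 = - 115.25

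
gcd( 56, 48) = 8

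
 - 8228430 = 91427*( - 90 )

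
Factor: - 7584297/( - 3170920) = 2^( - 3 ) *3^1*5^( - 1) * 7^1 * 37^1* 43^1 *227^1*79273^(-1)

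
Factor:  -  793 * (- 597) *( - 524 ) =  - 2^2*3^1*13^1*61^1*131^1*199^1=- 248072604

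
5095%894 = 625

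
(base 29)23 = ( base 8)75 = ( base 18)37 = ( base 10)61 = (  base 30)21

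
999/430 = 2+139/430 = 2.32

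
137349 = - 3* (-45783 ) 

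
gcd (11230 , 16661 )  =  1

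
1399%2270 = 1399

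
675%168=3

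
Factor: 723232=2^5 * 97^1 *233^1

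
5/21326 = 5/21326=0.00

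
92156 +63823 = 155979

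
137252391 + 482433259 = 619685650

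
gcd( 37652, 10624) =4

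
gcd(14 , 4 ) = 2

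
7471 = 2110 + 5361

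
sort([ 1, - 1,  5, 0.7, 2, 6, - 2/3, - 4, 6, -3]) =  [-4, - 3,  -  1 , - 2/3, 0.7,1 , 2, 5,6, 6]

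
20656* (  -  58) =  - 1198048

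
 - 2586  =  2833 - 5419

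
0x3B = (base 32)1r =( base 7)113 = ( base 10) 59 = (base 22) 2F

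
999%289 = 132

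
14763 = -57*( - 259)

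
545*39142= 21332390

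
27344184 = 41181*664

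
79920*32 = 2557440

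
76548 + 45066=121614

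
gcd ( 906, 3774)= 6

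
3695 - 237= 3458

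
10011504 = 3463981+6547523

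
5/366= 5/366 = 0.01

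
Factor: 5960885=5^1*7^1* 37^1*4603^1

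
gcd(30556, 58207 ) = 1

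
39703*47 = 1866041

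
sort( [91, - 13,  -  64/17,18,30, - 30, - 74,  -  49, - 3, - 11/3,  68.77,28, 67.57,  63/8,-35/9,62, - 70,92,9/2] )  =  [ - 74,-70, - 49, - 30, - 13, - 35/9, - 64/17, - 11/3, - 3,  9/2, 63/8,18,28, 30,62,67.57, 68.77,91,  92] 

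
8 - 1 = 7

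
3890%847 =502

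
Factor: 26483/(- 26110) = - 2^ ( - 1 )*5^( - 1)*7^( - 1)*71^1=- 71/70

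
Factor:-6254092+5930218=-323874=- 2^1*3^2*19^1*947^1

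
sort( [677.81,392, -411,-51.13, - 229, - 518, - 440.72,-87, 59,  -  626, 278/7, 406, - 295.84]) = [-626, - 518, - 440.72,- 411, - 295.84 , - 229,-87 ,  -  51.13,278/7 , 59, 392,406 , 677.81]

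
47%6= 5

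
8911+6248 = 15159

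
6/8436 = 1/1406 = 0.00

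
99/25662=33/8554 = 0.00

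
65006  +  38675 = 103681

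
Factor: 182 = 2^1*7^1 * 13^1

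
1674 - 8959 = - 7285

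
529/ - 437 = - 2+15/19 = - 1.21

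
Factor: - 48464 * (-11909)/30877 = 2^4* 7^( -1)*11^( - 1 ) * 13^1*233^1*401^(- 1) * 11909^1=577157776/30877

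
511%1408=511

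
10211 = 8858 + 1353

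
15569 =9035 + 6534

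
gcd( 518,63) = 7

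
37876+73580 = 111456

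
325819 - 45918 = 279901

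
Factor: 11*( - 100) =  - 1100=-  2^2*5^2*11^1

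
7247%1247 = 1012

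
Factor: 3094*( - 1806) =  - 2^2*3^1*7^2*13^1*17^1*43^1 = -  5587764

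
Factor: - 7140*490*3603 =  - 2^3 * 3^2*5^2 *7^3*17^1*1201^1 = -12605455800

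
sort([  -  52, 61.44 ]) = [ - 52,61.44 ]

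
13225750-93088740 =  - 79862990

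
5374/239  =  5374/239=22.49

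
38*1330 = 50540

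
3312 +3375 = 6687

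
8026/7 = 1146+4/7=1146.57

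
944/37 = 944/37 = 25.51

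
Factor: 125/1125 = 1/9 = 3^( - 2) 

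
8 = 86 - 78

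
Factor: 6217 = 6217^1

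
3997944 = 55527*72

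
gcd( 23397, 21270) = 2127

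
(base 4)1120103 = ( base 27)7K8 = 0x1613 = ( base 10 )5651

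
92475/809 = 92475/809 = 114.31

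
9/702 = 1/78 = 0.01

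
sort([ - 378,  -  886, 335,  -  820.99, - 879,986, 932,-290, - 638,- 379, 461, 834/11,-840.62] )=[ - 886, - 879,-840.62, - 820.99,  -  638, - 379, - 378, -290,834/11, 335,461, 932,986 ]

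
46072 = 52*886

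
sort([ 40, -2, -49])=[ - 49 ,-2, 40]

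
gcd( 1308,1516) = 4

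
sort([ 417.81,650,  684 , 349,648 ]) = [ 349,417.81, 648, 650,684]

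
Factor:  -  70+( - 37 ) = - 107 = -107^1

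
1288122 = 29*44418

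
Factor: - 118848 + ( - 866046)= - 984894 = - 2^1*3^1 * 164149^1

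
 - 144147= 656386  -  800533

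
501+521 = 1022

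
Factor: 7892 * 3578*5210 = 2^4*5^1*521^1 * 1789^1*1973^1 = 147117770960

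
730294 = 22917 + 707377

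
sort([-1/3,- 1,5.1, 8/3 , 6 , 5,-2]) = [-2,- 1, - 1/3 , 8/3 , 5,5.1, 6 ] 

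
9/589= 9/589 = 0.02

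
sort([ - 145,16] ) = [ - 145,16]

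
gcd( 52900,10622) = 2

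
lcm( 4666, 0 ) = 0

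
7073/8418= 7073/8418 = 0.84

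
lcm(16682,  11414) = 216866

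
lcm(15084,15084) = 15084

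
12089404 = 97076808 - 84987404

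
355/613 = 355/613 = 0.58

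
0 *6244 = 0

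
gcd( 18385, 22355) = 5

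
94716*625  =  59197500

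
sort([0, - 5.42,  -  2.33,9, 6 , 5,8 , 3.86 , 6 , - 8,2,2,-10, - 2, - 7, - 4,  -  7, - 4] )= [ - 10, - 8, - 7, - 7, - 5.42, - 4 , - 4,  -  2.33, - 2,  0, 2 , 2,3.86 , 5, 6,6 , 8,9 ] 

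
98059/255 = 384 + 139/255=384.55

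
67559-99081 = -31522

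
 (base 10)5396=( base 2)1010100010100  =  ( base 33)4vh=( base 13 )25c1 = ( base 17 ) 11B7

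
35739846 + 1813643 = 37553489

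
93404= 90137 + 3267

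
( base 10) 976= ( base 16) 3d0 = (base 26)1be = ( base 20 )28g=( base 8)1720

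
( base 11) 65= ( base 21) 38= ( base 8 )107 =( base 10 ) 71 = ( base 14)51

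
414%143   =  128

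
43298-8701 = 34597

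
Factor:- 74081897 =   -  71^1 * 251^1*4157^1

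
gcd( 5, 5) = 5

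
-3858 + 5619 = 1761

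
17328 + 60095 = 77423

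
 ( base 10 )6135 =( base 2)1011111110111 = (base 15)1C40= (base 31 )6BS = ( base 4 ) 1133313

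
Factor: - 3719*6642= - 2^1* 3^4*41^1*3719^1  =  - 24701598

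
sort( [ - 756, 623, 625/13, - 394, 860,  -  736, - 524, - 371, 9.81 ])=[ - 756, - 736,-524, - 394, - 371,9.81, 625/13,623,860]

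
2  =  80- 78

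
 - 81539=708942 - 790481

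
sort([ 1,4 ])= [ 1 , 4]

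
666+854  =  1520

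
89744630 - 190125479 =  - 100380849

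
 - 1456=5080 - 6536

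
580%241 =98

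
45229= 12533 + 32696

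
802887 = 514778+288109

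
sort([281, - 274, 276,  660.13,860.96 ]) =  [ - 274,276,  281,660.13,860.96]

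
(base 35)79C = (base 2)10001011000110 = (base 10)8902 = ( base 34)7ns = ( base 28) b9q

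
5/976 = 5/976 = 0.01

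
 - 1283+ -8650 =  - 9933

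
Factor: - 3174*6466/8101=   -  20523084/8101 = - 2^2*3^1*23^2*53^1*61^1*8101^( - 1) 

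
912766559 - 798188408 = 114578151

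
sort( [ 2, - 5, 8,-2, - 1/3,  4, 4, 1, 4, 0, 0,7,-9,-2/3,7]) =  [-9,-5,- 2, -2/3, - 1/3,0, 0, 1,2, 4,4 , 4,7 , 7,8] 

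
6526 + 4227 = 10753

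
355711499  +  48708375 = 404419874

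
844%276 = 16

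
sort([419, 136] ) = [136, 419]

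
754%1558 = 754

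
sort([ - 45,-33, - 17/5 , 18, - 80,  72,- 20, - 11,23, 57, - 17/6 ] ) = [ - 80,  -  45,-33, - 20,-11,  -  17/5, - 17/6,18,23,57,72] 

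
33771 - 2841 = 30930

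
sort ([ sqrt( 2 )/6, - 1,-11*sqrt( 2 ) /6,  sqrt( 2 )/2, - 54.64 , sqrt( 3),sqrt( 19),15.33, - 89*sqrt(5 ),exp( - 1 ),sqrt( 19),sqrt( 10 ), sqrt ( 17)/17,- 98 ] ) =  [ - 89*sqrt( 5 ), - 98,-54.64, - 11*sqrt( 2)/6, - 1 , sqrt(2 )/6, sqrt(17 )/17, exp( - 1),  sqrt ( 2)/2,sqrt (3), sqrt( 10),sqrt( 19),sqrt( 19),15.33 ]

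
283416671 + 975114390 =1258531061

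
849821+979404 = 1829225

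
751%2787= 751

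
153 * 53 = 8109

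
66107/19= 3479 + 6/19 = 3479.32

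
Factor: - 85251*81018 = -2^1*3^3*7^1*157^1 *181^1*643^1 =- 6906865518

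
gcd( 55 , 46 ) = 1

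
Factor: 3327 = 3^1*1109^1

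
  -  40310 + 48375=8065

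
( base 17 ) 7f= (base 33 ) 42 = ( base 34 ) 3W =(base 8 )206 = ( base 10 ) 134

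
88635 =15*5909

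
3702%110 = 72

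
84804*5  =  424020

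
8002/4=4001/2 = 2000.50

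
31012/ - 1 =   -  31012+ 0/1= -31012.00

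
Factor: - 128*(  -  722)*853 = 78830848 = 2^8*19^2*853^1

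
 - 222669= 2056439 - 2279108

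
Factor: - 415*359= -5^1*83^1*359^1 = - 148985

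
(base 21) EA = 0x130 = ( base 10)304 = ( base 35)8O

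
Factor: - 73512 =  - 2^3*3^2*1021^1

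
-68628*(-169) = 11598132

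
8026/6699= 8026/6699 = 1.20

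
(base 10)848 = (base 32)QG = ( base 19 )26C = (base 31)RB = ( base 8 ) 1520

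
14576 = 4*3644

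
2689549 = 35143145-32453596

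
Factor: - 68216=- 2^3*8527^1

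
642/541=642/541 = 1.19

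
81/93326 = 81/93326 =0.00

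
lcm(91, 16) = 1456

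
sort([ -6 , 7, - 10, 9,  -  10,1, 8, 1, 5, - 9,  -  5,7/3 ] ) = [-10, -10, -9, - 6, - 5,1, 1, 7/3, 5, 7, 8 , 9]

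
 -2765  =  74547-77312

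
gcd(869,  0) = 869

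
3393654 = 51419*66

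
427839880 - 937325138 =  - 509485258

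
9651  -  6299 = 3352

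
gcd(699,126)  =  3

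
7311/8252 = 7311/8252 = 0.89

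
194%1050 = 194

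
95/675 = 19/135 =0.14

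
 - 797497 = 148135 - 945632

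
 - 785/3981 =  - 785/3981  =  - 0.20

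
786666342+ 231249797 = 1017916139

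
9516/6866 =1 + 1325/3433 = 1.39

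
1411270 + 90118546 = 91529816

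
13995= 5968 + 8027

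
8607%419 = 227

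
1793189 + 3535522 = 5328711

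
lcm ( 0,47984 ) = 0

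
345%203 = 142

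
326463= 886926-560463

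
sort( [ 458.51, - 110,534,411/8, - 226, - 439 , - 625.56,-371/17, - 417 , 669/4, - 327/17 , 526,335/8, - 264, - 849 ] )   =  [-849,  -  625.56, - 439,-417, - 264, - 226, - 110, - 371/17, - 327/17,335/8,411/8,669/4 , 458.51,526,534 ]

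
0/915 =0 = 0.00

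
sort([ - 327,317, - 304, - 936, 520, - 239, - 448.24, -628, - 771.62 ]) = [ - 936, - 771.62, - 628,-448.24, - 327,-304, - 239,317, 520]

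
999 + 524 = 1523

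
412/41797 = 412/41797 = 0.01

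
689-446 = 243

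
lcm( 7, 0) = 0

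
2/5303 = 2/5303 = 0.00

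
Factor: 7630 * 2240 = 2^7*5^2*7^2*109^1 = 17091200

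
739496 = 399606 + 339890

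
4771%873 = 406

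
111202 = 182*611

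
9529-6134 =3395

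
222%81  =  60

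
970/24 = 485/12  =  40.42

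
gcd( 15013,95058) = 1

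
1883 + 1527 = 3410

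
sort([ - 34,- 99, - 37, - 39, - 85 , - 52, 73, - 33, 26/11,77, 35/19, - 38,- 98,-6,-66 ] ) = [ - 99, - 98, - 85 , - 66, - 52,  -  39, - 38, - 37, -34, -33, - 6,35/19, 26/11,  73, 77 ]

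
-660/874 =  - 330/437 = - 0.76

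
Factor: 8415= 3^2*5^1*11^1*17^1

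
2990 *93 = 278070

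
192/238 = 96/119 =0.81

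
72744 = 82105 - 9361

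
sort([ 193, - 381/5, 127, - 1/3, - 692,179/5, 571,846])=[ - 692, - 381/5, - 1/3, 179/5,127,193,  571,846]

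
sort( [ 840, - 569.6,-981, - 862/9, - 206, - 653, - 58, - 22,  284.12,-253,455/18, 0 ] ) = [-981 , - 653, - 569.6, - 253, - 206, - 862/9, - 58, - 22,0,455/18, 284.12, 840 ] 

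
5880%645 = 75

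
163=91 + 72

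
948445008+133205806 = 1081650814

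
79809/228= 350+3/76 =350.04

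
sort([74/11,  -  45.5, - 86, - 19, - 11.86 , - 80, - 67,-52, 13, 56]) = [ - 86, - 80, - 67, - 52,  -  45.5, - 19 ,-11.86,  74/11,13, 56 ] 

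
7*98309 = 688163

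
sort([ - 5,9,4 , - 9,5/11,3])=[ - 9, - 5,5/11,3,4,9] 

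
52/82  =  26/41 = 0.63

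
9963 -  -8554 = 18517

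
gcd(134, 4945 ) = 1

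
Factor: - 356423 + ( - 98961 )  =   - 455384 =- 2^3 * 56923^1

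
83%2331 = 83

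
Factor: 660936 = 2^3 * 3^1*27539^1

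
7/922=7/922 = 0.01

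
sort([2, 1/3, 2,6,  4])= [1/3,2, 2 , 4, 6]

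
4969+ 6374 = 11343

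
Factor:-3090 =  - 2^1*3^1*5^1* 103^1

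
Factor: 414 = 2^1*3^2*23^1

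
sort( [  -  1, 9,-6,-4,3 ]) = [ - 6, - 4,- 1,  3, 9 ]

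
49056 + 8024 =57080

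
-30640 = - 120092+89452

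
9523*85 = 809455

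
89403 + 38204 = 127607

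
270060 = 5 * 54012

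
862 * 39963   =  34448106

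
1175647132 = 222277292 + 953369840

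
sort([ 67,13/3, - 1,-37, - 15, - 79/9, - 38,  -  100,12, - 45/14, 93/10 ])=[- 100, - 38, - 37, -15, - 79/9, - 45/14, - 1,13/3,93/10,12,67]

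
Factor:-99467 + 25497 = - 73970 = -  2^1*5^1 *13^1*569^1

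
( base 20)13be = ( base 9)13842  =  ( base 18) 1B22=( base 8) 22332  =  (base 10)9434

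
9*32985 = 296865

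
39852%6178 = 2784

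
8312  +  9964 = 18276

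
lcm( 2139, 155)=10695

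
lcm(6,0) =0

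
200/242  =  100/121=0.83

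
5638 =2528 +3110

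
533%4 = 1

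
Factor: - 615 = - 3^1*5^1 * 41^1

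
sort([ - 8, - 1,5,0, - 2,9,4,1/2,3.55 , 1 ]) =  [ - 8, - 2, - 1,0,1/2,1, 3.55,  4,  5 , 9] 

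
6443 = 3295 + 3148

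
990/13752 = 55/764 = 0.07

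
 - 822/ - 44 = 18 + 15/22= 18.68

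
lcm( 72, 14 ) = 504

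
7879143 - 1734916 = 6144227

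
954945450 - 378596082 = 576349368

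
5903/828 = 7 + 107/828 = 7.13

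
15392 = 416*37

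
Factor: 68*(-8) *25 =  - 13600=- 2^5*5^2*17^1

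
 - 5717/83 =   -  5717/83 = - 68.88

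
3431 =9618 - 6187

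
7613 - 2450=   5163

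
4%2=0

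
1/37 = 1/37 = 0.03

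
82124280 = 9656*8505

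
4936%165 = 151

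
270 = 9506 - 9236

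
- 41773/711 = -59+176/711 = - 58.75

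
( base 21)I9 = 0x183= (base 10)387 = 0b110000011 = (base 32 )c3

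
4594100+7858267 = 12452367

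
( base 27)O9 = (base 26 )P7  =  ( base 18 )209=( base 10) 657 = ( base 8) 1221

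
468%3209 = 468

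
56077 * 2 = 112154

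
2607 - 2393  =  214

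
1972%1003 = 969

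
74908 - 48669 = 26239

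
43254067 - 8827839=34426228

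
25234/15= 1682 +4/15=1682.27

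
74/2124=37/1062 =0.03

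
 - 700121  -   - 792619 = 92498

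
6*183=1098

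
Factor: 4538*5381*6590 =160921065020= 2^2* 5^1*659^1* 2269^1 * 5381^1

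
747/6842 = 747/6842 = 0.11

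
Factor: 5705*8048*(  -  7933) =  - 364234492720 = - 2^4* 5^1*  7^1 * 163^1 * 503^1*7933^1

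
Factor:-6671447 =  - 6671447^1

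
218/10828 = 109/5414 = 0.02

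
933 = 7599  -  6666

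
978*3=2934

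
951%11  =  5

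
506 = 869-363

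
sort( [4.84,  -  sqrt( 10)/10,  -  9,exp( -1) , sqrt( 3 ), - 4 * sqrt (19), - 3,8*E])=[  -  4*sqrt(19 ) ,  -  9 ,-3,  -  sqrt (10)/10, exp( - 1) , sqrt( 3 ),  4.84 , 8*E]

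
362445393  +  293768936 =656214329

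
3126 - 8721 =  - 5595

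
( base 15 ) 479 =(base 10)1014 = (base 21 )266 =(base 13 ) 600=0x3f6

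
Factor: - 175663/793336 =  - 2^( - 3)*131^( - 1)*757^(-1) * 175663^1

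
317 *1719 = 544923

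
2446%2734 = 2446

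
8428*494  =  4163432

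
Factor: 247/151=13^1*19^1*151^( - 1)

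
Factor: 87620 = 2^2*5^1 * 13^1*337^1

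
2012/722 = 1006/361= 2.79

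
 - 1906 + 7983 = 6077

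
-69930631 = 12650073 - 82580704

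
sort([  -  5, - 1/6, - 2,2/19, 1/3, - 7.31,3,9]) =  [ - 7.31, - 5, - 2,-1/6, 2/19, 1/3, 3,  9] 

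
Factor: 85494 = 2^1*3^1*14249^1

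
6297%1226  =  167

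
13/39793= 1/3061 = 0.00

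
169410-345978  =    -  176568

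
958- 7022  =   - 6064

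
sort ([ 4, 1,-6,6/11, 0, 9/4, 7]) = [ - 6, 0, 6/11, 1, 9/4, 4, 7]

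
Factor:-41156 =  -  2^2*10289^1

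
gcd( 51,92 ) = 1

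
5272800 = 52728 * 100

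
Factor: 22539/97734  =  7513/32578=2^( - 1 ) * 7^(  -  1)*11^1 *13^(  -  1)*179^ (  -  1) *683^1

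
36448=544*67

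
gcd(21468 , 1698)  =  6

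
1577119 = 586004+991115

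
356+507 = 863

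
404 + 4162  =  4566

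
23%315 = 23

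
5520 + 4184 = 9704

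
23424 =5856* 4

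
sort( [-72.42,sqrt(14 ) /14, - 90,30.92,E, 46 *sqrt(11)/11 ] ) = [ - 90,  -  72.42, sqrt ( 14 ) /14, E, 46*sqrt(11 ) /11,30.92] 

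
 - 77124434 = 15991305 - 93115739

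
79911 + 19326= 99237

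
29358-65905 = -36547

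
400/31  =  12+28/31  =  12.90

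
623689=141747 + 481942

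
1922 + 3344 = 5266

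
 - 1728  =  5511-7239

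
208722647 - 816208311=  - 607485664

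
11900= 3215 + 8685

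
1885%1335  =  550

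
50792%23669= 3454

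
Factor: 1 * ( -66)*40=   -  2640  =  - 2^4*3^1 * 5^1*11^1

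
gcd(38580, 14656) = 4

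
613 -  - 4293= 4906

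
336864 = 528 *638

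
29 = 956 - 927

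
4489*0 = 0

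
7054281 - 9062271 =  - 2007990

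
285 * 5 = 1425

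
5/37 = 5/37 = 0.14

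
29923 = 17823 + 12100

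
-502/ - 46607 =502/46607  =  0.01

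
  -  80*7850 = -628000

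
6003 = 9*667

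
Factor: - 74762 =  - 2^1*29^1* 1289^1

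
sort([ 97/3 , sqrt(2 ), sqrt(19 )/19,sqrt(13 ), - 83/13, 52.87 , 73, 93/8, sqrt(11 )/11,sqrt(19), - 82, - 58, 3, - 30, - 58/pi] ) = [ - 82, - 58, - 30, - 58/pi, - 83/13, sqrt (19)/19,  sqrt( 11 )/11,sqrt(2 ), 3,sqrt(13) , sqrt(19 ),93/8,97/3,52.87,73] 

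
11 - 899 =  - 888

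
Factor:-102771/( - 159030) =601/930 = 2^( - 1 )*3^( - 1 )*5^( - 1) *31^( - 1 )*601^1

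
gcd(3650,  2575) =25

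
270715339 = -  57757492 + 328472831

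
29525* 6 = 177150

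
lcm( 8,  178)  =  712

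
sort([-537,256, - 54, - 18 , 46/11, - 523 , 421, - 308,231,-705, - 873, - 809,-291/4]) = [-873, - 809, - 705, - 537, - 523, - 308, - 291/4, - 54, -18,46/11,231, 256, 421] 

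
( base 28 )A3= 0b100011011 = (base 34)8b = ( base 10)283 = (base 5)2113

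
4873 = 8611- 3738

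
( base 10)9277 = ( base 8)22075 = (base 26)DIL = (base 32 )91t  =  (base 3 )110201121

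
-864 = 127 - 991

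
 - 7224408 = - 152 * 47529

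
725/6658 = 725/6658= 0.11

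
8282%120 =2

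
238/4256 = 17/304 = 0.06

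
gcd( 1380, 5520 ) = 1380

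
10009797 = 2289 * 4373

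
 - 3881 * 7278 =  -28245918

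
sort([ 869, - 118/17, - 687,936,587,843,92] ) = [-687, - 118/17, 92, 587,843, 869,936]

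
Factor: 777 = 3^1 * 7^1*37^1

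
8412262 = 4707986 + 3704276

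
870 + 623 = 1493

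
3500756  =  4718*742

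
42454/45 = 943  +  19/45 = 943.42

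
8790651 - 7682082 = 1108569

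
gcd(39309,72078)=3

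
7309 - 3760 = 3549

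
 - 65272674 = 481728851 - 547001525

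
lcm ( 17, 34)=34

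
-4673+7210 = 2537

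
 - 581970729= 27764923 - 609735652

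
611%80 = 51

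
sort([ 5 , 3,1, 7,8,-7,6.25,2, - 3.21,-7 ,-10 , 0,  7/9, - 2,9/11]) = [ -10 , - 7,-7, - 3.21 , - 2,  0, 7/9, 9/11, 1,2,3,5,6.25,7,8] 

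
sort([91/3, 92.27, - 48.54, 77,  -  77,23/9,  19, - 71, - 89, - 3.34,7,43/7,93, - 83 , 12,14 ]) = [ - 89, - 83,-77, - 71,  -  48.54,- 3.34, 23/9,43/7,7,12,14 , 19, 91/3, 77,92.27,  93 ]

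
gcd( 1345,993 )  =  1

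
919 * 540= 496260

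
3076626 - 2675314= 401312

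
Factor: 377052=2^2 * 3^1*13^1 * 2417^1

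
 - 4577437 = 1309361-5886798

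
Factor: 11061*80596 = 891472356 = 2^2*3^2*1229^1*20149^1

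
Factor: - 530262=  - 2^1*3^2*89^1*331^1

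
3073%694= 297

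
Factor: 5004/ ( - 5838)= - 6/7 = - 2^1*3^1*7^ ( - 1)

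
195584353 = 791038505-595454152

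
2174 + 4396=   6570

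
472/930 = 236/465 = 0.51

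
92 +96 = 188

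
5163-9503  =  -4340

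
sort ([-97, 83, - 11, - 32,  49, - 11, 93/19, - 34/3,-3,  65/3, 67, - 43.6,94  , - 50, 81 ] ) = [  -  97, - 50, - 43.6, -32, - 34/3, - 11, - 11, - 3,93/19,65/3, 49,67, 81,83, 94 ]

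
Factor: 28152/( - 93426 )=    - 2^2  *  3^1* 17^1*677^ ( - 1) = -204/677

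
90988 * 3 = 272964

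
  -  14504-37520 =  - 52024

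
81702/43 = 1900 + 2/43 = 1900.05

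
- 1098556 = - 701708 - 396848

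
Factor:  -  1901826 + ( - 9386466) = -2^2 * 3^1 * 940691^1 = - 11288292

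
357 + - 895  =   - 538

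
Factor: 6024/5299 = 2^3*3^1 * 7^( - 1)*251^1*757^(-1 )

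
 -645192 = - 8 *80649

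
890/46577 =890/46577  =  0.02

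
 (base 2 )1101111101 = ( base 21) 20b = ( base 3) 1020002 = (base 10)893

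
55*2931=161205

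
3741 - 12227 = -8486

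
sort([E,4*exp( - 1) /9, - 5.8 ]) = [ - 5.8,4*exp( - 1 )/9,E]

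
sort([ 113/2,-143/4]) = [ - 143/4, 113/2]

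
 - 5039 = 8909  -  13948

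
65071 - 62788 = 2283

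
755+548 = 1303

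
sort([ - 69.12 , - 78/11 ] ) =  [ - 69.12, - 78/11 ] 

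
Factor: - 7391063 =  - 257^1*28759^1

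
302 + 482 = 784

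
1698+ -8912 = - 7214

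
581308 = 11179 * 52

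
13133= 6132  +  7001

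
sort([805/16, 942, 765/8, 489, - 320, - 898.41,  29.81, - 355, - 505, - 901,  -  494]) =[ - 901, - 898.41, - 505, - 494 , - 355,  -  320, 29.81, 805/16, 765/8,489, 942 ]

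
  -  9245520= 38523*( - 240) 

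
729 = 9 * 81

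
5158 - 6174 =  - 1016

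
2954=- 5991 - -8945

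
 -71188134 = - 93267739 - - 22079605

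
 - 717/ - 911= 717/911 = 0.79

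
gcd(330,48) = 6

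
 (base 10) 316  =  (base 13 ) 1B4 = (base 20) fg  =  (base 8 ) 474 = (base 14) 188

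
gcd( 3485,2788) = 697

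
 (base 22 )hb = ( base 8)601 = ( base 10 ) 385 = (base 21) i7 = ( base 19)115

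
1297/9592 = 1297/9592= 0.14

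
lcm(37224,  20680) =186120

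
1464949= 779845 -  - 685104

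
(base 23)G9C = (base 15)288D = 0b10000111101011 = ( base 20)11e3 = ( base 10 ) 8683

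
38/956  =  19/478 = 0.04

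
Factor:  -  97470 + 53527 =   -  43943  =  - 43943^1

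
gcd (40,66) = 2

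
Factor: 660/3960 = 2^( - 1 )*3^( - 1)  =  1/6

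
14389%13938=451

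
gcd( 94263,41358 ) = 3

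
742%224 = 70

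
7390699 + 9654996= 17045695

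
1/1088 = 1/1088 = 0.00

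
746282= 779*958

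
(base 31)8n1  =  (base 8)20322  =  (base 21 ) J12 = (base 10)8402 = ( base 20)1102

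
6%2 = 0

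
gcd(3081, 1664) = 13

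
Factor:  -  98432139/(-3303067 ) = 3^1*13^1*1097^(  -  1 )*3011^( - 1 )*2523901^1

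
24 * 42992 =1031808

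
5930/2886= 2 +79/1443=2.05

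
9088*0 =0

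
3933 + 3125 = 7058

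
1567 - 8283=-6716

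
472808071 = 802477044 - 329668973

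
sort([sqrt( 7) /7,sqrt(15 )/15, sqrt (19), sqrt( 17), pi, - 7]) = [ - 7,sqrt (15 ) /15, sqrt ( 7 ) /7, pi,  sqrt(17),sqrt( 19)]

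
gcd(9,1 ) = 1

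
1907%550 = 257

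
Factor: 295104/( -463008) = -2^1*7^( - 1)*13^( - 1)*29^1  =  - 58/91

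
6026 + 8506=14532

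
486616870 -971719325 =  - 485102455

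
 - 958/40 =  - 479/20  =  - 23.95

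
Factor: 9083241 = 3^2 * 37^1*27277^1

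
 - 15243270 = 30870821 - 46114091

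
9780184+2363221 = 12143405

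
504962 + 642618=1147580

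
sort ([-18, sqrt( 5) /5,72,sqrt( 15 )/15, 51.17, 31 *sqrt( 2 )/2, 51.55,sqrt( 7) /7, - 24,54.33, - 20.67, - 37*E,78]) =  [ - 37*E, - 24 , - 20.67, - 18,  sqrt( 15) /15,sqrt( 7)/7,sqrt( 5 )/5,31*sqrt( 2) /2,  51.17,  51.55 , 54.33, 72, 78] 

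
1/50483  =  1/50483 = 0.00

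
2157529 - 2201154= - 43625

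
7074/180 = 39 + 3/10= 39.30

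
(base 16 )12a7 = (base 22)9J1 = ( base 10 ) 4775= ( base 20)BIF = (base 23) 90e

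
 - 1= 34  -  35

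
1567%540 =487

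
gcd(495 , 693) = 99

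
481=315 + 166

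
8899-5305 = 3594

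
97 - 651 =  - 554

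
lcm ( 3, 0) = 0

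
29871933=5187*5759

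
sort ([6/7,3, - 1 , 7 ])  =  [ - 1, 6/7, 3,7 ]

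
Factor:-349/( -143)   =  11^(  -  1)*13^( - 1 )*349^1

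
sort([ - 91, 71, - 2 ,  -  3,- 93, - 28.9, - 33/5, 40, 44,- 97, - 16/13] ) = [-97,  -  93 , - 91, - 28.9,- 33/5, -3,-2, - 16/13, 40, 44,71 ] 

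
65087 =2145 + 62942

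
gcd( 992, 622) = 2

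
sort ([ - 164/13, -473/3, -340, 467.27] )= [ - 340 ,  -  473/3,- 164/13,467.27 ] 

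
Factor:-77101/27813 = -3^(-1)* 73^(-1)*127^( - 1)*77101^1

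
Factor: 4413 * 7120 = 2^4 * 3^1*5^1 * 89^1*1471^1=31420560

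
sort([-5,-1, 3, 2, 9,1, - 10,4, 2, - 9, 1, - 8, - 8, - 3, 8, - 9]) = [ - 10, - 9, - 9, - 8 , - 8, - 5, - 3, - 1,1, 1,  2, 2, 3, 4,8, 9 ] 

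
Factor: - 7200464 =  - 2^4 * 450029^1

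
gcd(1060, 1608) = 4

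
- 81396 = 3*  ( - 27132 ) 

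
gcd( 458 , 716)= 2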